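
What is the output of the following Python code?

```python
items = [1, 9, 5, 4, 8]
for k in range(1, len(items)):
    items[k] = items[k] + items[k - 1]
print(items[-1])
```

k=1: items[1] = 9+1 = 10 → [1, 10, 5, 4, 8]
k=2: items[2] = 5+10 = 15 → [1, 10, 15, 4, 8]
k=3: items[3] = 4+15 = 19 → [1, 10, 15, 19, 8]
k=4: items[4] = 8+19 = 27 → [1, 10, 15, 19, 27]

27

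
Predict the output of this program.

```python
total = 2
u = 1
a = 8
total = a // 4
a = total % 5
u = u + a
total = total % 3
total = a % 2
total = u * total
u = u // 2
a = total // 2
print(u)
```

1

total = 8//4 = 2
a = 2%5 = 2
u = 1+2 = 3
total = 2%3 = 2
total = 2%2 = 0
total = 3*0 = 0
u = 3//2 = 1
a = 0//2 = 0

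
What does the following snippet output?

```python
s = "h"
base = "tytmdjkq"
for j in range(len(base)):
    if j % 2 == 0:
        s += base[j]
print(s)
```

httdk

j=0: add 't' → 'ht'
j=1: skip
j=2: add 't' → 'htt'
j=3: skip
j=4: add 'd' → 'httd'
j=5: skip
j=6: add 'k' → 'httdk'
j=7: skip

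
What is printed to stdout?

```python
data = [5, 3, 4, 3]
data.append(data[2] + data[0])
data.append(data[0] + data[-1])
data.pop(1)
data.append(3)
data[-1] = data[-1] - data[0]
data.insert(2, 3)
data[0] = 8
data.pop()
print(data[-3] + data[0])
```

11

append data[2]+data[0] = 4+5 = 9 → [5, 3, 4, 3, 9]
append data[0]+data[-1] = 5+9 = 14 → [5, 3, 4, 3, 9, 14]
pop(1) removes 3 → [5, 4, 3, 9, 14]
append 3 → [5, 4, 3, 9, 14, 3]
data[-1] = data[-1]-data[0] = 3-5 = -2 → [5, 4, 3, 9, 14, -2]
insert 3 at 2 → [5, 4, 3, 3, 9, 14, -2]
data[0] = 8 → [8, 4, 3, 3, 9, 14, -2]
pop() removes -2 → [8, 4, 3, 3, 9, 14]
data[-3]+data[0] = 3+8 = 11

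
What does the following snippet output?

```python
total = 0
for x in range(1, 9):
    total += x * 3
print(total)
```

108

x=1: total = 0+1*3 = 3
x=2: total = 3+2*3 = 9
x=3: total = 9+3*3 = 18
x=4: total = 18+4*3 = 30
x=5: total = 30+5*3 = 45
x=6: total = 45+6*3 = 63
x=7: total = 63+7*3 = 84
x=8: total = 84+8*3 = 108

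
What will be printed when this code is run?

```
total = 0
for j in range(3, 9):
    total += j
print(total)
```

33

j=3: total = 0+3 = 3
j=4: total = 3+4 = 7
j=5: total = 7+5 = 12
j=6: total = 12+6 = 18
j=7: total = 18+7 = 25
j=8: total = 25+8 = 33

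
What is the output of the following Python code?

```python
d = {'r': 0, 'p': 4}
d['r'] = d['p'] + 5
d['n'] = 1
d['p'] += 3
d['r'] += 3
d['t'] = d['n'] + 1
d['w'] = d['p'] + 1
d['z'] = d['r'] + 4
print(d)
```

d['r'] = d['p']+5 = 9 → {'r': 9, 'p': 4}
d['n'] = 1 → {'r': 9, 'p': 4, 'n': 1}
d['p'] = 4+3 = 7 → {'r': 9, 'p': 7, 'n': 1}
d['r'] = 9+3 = 12 → {'r': 12, 'p': 7, 'n': 1}
d['t'] = d['n']+1 = 2 → {'r': 12, 'p': 7, 'n': 1, 't': 2}
d['w'] = d['p']+1 = 8 → {'r': 12, 'p': 7, 'n': 1, 't': 2, 'w': 8}
d['z'] = d['r']+4 = 16 → {'r': 12, 'p': 7, 'n': 1, 't': 2, 'w': 8, 'z': 16}

{'r': 12, 'p': 7, 'n': 1, 't': 2, 'w': 8, 'z': 16}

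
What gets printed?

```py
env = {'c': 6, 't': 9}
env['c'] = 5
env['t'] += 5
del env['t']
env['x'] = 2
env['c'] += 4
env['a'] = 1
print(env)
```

env['c'] = 5 → {'c': 5, 't': 9}
env['t'] = 9+5 = 14 → {'c': 5, 't': 14}
del 't' → {'c': 5}
env['x'] = 2 → {'c': 5, 'x': 2}
env['c'] = 5+4 = 9 → {'c': 9, 'x': 2}
env['a'] = 1 → {'c': 9, 'x': 2, 'a': 1}

{'c': 9, 'x': 2, 'a': 1}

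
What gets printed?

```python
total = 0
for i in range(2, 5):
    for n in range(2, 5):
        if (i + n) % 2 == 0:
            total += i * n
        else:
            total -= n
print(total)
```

33

i=2,n=2: even sum, total = 0+4 = 4
i=2,n=3: odd sum, total = 4-3 = 1
i=2,n=4: even sum, total = 1+8 = 9
i=3,n=2: odd sum, total = 9-2 = 7
i=3,n=3: even sum, total = 7+9 = 16
i=3,n=4: odd sum, total = 16-4 = 12
i=4,n=2: even sum, total = 12+8 = 20
i=4,n=3: odd sum, total = 20-3 = 17
i=4,n=4: even sum, total = 17+16 = 33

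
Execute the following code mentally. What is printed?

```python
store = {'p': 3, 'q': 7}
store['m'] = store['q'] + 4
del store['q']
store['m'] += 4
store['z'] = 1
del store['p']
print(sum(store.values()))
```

16

store['m'] = store['q']+4 = 11 → {'p': 3, 'q': 7, 'm': 11}
del 'q' → {'p': 3, 'm': 11}
store['m'] = 11+4 = 15 → {'p': 3, 'm': 15}
store['z'] = 1 → {'p': 3, 'm': 15, 'z': 1}
del 'p' → {'m': 15, 'z': 1}
sum of values = 16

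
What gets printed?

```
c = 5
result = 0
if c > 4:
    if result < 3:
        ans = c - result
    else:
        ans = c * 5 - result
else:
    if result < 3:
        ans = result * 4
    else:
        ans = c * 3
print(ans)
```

c=5, result=0
c > 4 is True; result < 3 is True
→ ans = c - result = 5

5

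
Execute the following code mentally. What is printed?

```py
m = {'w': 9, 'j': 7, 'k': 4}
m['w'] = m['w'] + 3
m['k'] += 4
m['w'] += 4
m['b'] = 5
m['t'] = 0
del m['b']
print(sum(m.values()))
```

31

m['w'] = m['w']+3 = 12 → {'w': 12, 'j': 7, 'k': 4}
m['k'] = 4+4 = 8 → {'w': 12, 'j': 7, 'k': 8}
m['w'] = 12+4 = 16 → {'w': 16, 'j': 7, 'k': 8}
m['b'] = 5 → {'w': 16, 'j': 7, 'k': 8, 'b': 5}
m['t'] = 0 → {'w': 16, 'j': 7, 'k': 8, 'b': 5, 't': 0}
del 'b' → {'w': 16, 'j': 7, 'k': 8, 't': 0}
sum of values = 31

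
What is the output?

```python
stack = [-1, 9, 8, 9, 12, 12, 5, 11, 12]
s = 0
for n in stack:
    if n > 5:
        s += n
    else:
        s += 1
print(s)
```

n=-1: not >5, s = 0+1 = 1
n=9: >5, s = 1+9 = 10
n=8: >5, s = 10+8 = 18
n=9: >5, s = 18+9 = 27
n=12: >5, s = 27+12 = 39
n=12: >5, s = 39+12 = 51
n=5: not >5, s = 51+1 = 52
n=11: >5, s = 52+11 = 63
n=12: >5, s = 63+12 = 75

75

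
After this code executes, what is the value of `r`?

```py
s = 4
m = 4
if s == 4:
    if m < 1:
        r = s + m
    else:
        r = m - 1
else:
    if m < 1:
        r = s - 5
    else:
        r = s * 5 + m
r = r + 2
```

s=4, m=4
s == 4 is True; m < 1 is False
→ r = m - 1 = 3
r = 3+2 = 5

5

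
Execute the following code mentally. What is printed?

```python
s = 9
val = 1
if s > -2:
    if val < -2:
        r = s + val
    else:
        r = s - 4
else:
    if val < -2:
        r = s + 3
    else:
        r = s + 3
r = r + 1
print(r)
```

s=9, val=1
s > -2 is True; val < -2 is False
→ r = s - 4 = 5
r = 5+1 = 6

6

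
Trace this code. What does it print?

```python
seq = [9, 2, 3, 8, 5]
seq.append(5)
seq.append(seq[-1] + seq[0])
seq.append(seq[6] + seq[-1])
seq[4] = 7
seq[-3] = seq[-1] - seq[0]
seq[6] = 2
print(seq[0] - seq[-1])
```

append 5 → [9, 2, 3, 8, 5, 5]
append seq[-1]+seq[0] = 5+9 = 14 → [9, 2, 3, 8, 5, 5, 14]
append seq[6]+seq[-1] = 14+14 = 28 → [9, 2, 3, 8, 5, 5, 14, 28]
seq[4] = 7 → [9, 2, 3, 8, 7, 5, 14, 28]
seq[-3] = seq[-1]-seq[0] = 28-9 = 19 → [9, 2, 3, 8, 7, 19, 14, 28]
seq[6] = 2 → [9, 2, 3, 8, 7, 19, 2, 28]
seq[0]-seq[-1] = 9-28 = -19

-19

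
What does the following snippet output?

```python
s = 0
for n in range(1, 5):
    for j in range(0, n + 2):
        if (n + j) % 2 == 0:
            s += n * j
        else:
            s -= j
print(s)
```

20

n=1,j=0: odd sum, s = 0-0 = 0
n=1,j=1: even sum, s = 0+1 = 1
n=1,j=2: odd sum, s = 1-2 = -1
n=2,j=0: even sum, s = (-1)+0 = -1
n=2,j=1: odd sum, s = (-1)-1 = -2
n=2,j=2: even sum, s = (-2)+4 = 2
n=2,j=3: odd sum, s = 2-3 = -1
n=3,j=0: odd sum, s = (-1)-0 = -1
n=3,j=1: even sum, s = (-1)+3 = 2
n=3,j=2: odd sum, s = 2-2 = 0
n=3,j=3: even sum, s = 0+9 = 9
n=3,j=4: odd sum, s = 9-4 = 5
n=4,j=0: even sum, s = 5+0 = 5
n=4,j=1: odd sum, s = 5-1 = 4
n=4,j=2: even sum, s = 4+8 = 12
n=4,j=3: odd sum, s = 12-3 = 9
n=4,j=4: even sum, s = 9+16 = 25
n=4,j=5: odd sum, s = 25-5 = 20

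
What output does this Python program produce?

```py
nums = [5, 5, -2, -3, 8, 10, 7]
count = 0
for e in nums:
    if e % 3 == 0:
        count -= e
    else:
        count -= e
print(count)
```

-30

e=5: not %3==0, count = 0-5 = -5
e=5: not %3==0, count = (-5)-5 = -10
e=-2: not %3==0, count = (-10)-(-2) = -8
e=-3: %3==0, count = (-8)-(-3) = -5
e=8: not %3==0, count = (-5)-8 = -13
e=10: not %3==0, count = (-13)-10 = -23
e=7: not %3==0, count = (-23)-7 = -30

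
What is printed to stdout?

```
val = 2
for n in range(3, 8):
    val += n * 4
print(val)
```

n=3: val = 2+3*4 = 14
n=4: val = 14+4*4 = 30
n=5: val = 30+5*4 = 50
n=6: val = 50+6*4 = 74
n=7: val = 74+7*4 = 102

102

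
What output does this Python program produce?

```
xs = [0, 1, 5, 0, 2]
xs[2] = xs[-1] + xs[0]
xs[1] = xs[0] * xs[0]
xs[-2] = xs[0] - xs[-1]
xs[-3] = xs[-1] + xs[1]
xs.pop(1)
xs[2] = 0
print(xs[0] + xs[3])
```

2

xs[2] = xs[-1]+xs[0] = 2+0 = 2 → [0, 1, 2, 0, 2]
xs[1] = xs[0]*xs[0] = 0*0 = 0 → [0, 0, 2, 0, 2]
xs[-2] = xs[0]-xs[-1] = 0-2 = -2 → [0, 0, 2, -2, 2]
xs[-3] = xs[-1]+xs[1] = 2+0 = 2 → [0, 0, 2, -2, 2]
pop(1) removes 0 → [0, 2, -2, 2]
xs[2] = 0 → [0, 2, 0, 2]
xs[0]+xs[3] = 0+2 = 2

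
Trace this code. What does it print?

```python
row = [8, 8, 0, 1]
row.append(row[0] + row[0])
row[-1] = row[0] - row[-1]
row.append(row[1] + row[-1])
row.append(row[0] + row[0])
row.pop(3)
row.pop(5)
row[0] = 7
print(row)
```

[7, 8, 0, -8, 0]

append row[0]+row[0] = 8+8 = 16 → [8, 8, 0, 1, 16]
row[-1] = row[0]-row[-1] = 8-16 = -8 → [8, 8, 0, 1, -8]
append row[1]+row[-1] = 8+(-8) = 0 → [8, 8, 0, 1, -8, 0]
append row[0]+row[0] = 8+8 = 16 → [8, 8, 0, 1, -8, 0, 16]
pop(3) removes 1 → [8, 8, 0, -8, 0, 16]
pop(5) removes 16 → [8, 8, 0, -8, 0]
row[0] = 7 → [7, 8, 0, -8, 0]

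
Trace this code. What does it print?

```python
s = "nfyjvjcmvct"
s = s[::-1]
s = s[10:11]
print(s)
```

reverse → 'tcvmcjvjyfn'
slice [10:11] → 'n'

n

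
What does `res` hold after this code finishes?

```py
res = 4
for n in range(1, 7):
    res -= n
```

-17

n=1: res = 4-1 = 3
n=2: res = 3-2 = 1
n=3: res = 1-3 = -2
n=4: res = (-2)-4 = -6
n=5: res = (-6)-5 = -11
n=6: res = (-11)-6 = -17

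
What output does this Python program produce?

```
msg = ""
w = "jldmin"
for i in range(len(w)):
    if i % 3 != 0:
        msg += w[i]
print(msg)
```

i=0: skip
i=1: add 'l' → 'l'
i=2: add 'd' → 'ld'
i=3: skip
i=4: add 'i' → 'ldi'
i=5: add 'n' → 'ldin'

ldin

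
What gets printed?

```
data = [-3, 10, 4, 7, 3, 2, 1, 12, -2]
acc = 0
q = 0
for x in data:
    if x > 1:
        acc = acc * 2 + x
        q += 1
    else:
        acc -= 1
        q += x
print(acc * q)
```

802

x=-3: not >1, acc = 0-1 = -1; q=-3
x=10: >1, acc = (-1)*2+10 = 8; q=-2
x=4: >1, acc = 8*2+4 = 20; q=-1
x=7: >1, acc = 20*2+7 = 47; q=0
x=3: >1, acc = 47*2+3 = 97; q=1
x=2: >1, acc = 97*2+2 = 196; q=2
x=1: not >1, acc = 196-1 = 195; q=3
x=12: >1, acc = 195*2+12 = 402; q=4
x=-2: not >1, acc = 402-1 = 401; q=2
acc*q = 401*2 = 802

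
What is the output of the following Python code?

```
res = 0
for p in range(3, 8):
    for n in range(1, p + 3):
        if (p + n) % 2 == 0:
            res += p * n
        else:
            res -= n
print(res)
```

p=3,n=1: even sum, res = 0+3 = 3
p=3,n=2: odd sum, res = 3-2 = 1
p=3,n=3: even sum, res = 1+9 = 10
p=3,n=4: odd sum, res = 10-4 = 6
p=3,n=5: even sum, res = 6+15 = 21
p=4,n=1: odd sum, res = 21-1 = 20
p=4,n=2: even sum, res = 20+8 = 28
p=4,n=3: odd sum, res = 28-3 = 25
p=4,n=4: even sum, res = 25+16 = 41
p=4,n=5: odd sum, res = 41-5 = 36
p=4,n=6: even sum, res = 36+24 = 60
p=5,n=1: even sum, res = 60+5 = 65
p=5,n=2: odd sum, res = 65-2 = 63
p=5,n=3: even sum, res = 63+15 = 78
p=5,n=4: odd sum, res = 78-4 = 74
p=5,n=5: even sum, res = 74+25 = 99
p=5,n=6: odd sum, res = 99-6 = 93
p=5,n=7: even sum, res = 93+35 = 128
p=6,n=1: odd sum, res = 128-1 = 127
p=6,n=2: even sum, res = 127+12 = 139
p=6,n=3: odd sum, res = 139-3 = 136
p=6,n=4: even sum, res = 136+24 = 160
p=6,n=5: odd sum, res = 160-5 = 155
p=6,n=6: even sum, res = 155+36 = 191
p=6,n=7: odd sum, res = 191-7 = 184
p=6,n=8: even sum, res = 184+48 = 232
p=7,n=1: even sum, res = 232+7 = 239
p=7,n=2: odd sum, res = 239-2 = 237
p=7,n=3: even sum, res = 237+21 = 258
p=7,n=4: odd sum, res = 258-4 = 254
p=7,n=5: even sum, res = 254+35 = 289
p=7,n=6: odd sum, res = 289-6 = 283
p=7,n=7: even sum, res = 283+49 = 332
p=7,n=8: odd sum, res = 332-8 = 324
p=7,n=9: even sum, res = 324+63 = 387

387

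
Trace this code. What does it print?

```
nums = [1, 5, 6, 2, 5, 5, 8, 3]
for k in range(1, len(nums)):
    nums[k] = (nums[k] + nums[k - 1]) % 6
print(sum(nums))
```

11

k=1: nums[1] = (5+1)%6 = 0 → [1, 0, 6, 2, 5, 5, 8, 3]
k=2: nums[2] = (6+0)%6 = 0 → [1, 0, 0, 2, 5, 5, 8, 3]
k=3: nums[3] = (2+0)%6 = 2 → [1, 0, 0, 2, 5, 5, 8, 3]
k=4: nums[4] = (5+2)%6 = 1 → [1, 0, 0, 2, 1, 5, 8, 3]
k=5: nums[5] = (5+1)%6 = 0 → [1, 0, 0, 2, 1, 0, 8, 3]
k=6: nums[6] = (8+0)%6 = 2 → [1, 0, 0, 2, 1, 0, 2, 3]
k=7: nums[7] = (3+2)%6 = 5 → [1, 0, 0, 2, 1, 0, 2, 5]
sum = 11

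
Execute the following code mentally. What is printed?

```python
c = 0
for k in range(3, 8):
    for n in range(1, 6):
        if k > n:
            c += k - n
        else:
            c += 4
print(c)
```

k=3,n=1: 3>1, c = 0+2 = 2
k=3,n=2: 3>2, c = 2+1 = 3
k=3,n=3: not 3>3, c = 3+4 = 7
k=3,n=4: not 3>4, c = 7+4 = 11
k=3,n=5: not 3>5, c = 11+4 = 15
k=4,n=1: 4>1, c = 15+3 = 18
k=4,n=2: 4>2, c = 18+2 = 20
k=4,n=3: 4>3, c = 20+1 = 21
k=4,n=4: not 4>4, c = 21+4 = 25
k=4,n=5: not 4>5, c = 25+4 = 29
k=5,n=1: 5>1, c = 29+4 = 33
k=5,n=2: 5>2, c = 33+3 = 36
k=5,n=3: 5>3, c = 36+2 = 38
k=5,n=4: 5>4, c = 38+1 = 39
k=5,n=5: not 5>5, c = 39+4 = 43
k=6,n=1: 6>1, c = 43+5 = 48
k=6,n=2: 6>2, c = 48+4 = 52
k=6,n=3: 6>3, c = 52+3 = 55
k=6,n=4: 6>4, c = 55+2 = 57
k=6,n=5: 6>5, c = 57+1 = 58
k=7,n=1: 7>1, c = 58+6 = 64
k=7,n=2: 7>2, c = 64+5 = 69
k=7,n=3: 7>3, c = 69+4 = 73
k=7,n=4: 7>4, c = 73+3 = 76
k=7,n=5: 7>5, c = 76+2 = 78

78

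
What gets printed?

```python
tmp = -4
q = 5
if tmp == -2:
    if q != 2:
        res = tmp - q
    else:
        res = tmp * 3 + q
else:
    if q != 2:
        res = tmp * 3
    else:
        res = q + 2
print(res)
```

tmp=-4, q=5
tmp == -2 is False; q != 2 is True
→ res = tmp * 3 = -12

-12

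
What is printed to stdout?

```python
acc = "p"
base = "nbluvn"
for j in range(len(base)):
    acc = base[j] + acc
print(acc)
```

nvulbnp

j=0: prepend 'n' → 'np'
j=1: prepend 'b' → 'bnp'
j=2: prepend 'l' → 'lbnp'
j=3: prepend 'u' → 'ulbnp'
j=4: prepend 'v' → 'vulbnp'
j=5: prepend 'n' → 'nvulbnp'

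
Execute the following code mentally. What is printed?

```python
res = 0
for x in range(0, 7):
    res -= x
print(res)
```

-21

x=0: res = 0-0 = 0
x=1: res = 0-1 = -1
x=2: res = (-1)-2 = -3
x=3: res = (-3)-3 = -6
x=4: res = (-6)-4 = -10
x=5: res = (-10)-5 = -15
x=6: res = (-15)-6 = -21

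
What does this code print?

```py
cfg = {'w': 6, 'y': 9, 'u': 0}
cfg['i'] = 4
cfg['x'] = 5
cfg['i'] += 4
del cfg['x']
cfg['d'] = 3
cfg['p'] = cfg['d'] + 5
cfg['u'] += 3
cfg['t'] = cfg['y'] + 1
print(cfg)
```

{'w': 6, 'y': 9, 'u': 3, 'i': 8, 'd': 3, 'p': 8, 't': 10}

cfg['i'] = 4 → {'w': 6, 'y': 9, 'u': 0, 'i': 4}
cfg['x'] = 5 → {'w': 6, 'y': 9, 'u': 0, 'i': 4, 'x': 5}
cfg['i'] = 4+4 = 8 → {'w': 6, 'y': 9, 'u': 0, 'i': 8, 'x': 5}
del 'x' → {'w': 6, 'y': 9, 'u': 0, 'i': 8}
cfg['d'] = 3 → {'w': 6, 'y': 9, 'u': 0, 'i': 8, 'd': 3}
cfg['p'] = cfg['d']+5 = 8 → {'w': 6, 'y': 9, 'u': 0, 'i': 8, 'd': 3, 'p': 8}
cfg['u'] = 0+3 = 3 → {'w': 6, 'y': 9, 'u': 3, 'i': 8, 'd': 3, 'p': 8}
cfg['t'] = cfg['y']+1 = 10 → {'w': 6, 'y': 9, 'u': 3, 'i': 8, 'd': 3, 'p': 8, 't': 10}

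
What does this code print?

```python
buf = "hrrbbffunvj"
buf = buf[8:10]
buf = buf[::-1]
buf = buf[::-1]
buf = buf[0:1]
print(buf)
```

n

slice [8:10] → 'nv'
reverse → 'vn'
reverse → 'nv'
slice [0:1] → 'n'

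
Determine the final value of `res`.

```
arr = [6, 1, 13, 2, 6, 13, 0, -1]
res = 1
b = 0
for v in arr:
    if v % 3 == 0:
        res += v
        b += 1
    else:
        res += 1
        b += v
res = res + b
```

49

v=6: %3==0, res = 1+6 = 7; b=1
v=1: not %3==0, res = 7+1 = 8; b=2
v=13: not %3==0, res = 8+1 = 9; b=15
v=2: not %3==0, res = 9+1 = 10; b=17
v=6: %3==0, res = 10+6 = 16; b=18
v=13: not %3==0, res = 16+1 = 17; b=31
v=0: %3==0, res = 17+0 = 17; b=32
v=-1: not %3==0, res = 17+1 = 18; b=31
res+b = 18+31 = 49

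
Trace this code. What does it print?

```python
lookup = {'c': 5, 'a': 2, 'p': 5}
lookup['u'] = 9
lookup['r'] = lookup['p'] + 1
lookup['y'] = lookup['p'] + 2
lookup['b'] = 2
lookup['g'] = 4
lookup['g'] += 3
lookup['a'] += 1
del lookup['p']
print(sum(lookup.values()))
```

lookup['u'] = 9 → {'c': 5, 'a': 2, 'p': 5, 'u': 9}
lookup['r'] = lookup['p']+1 = 6 → {'c': 5, 'a': 2, 'p': 5, 'u': 9, 'r': 6}
lookup['y'] = lookup['p']+2 = 7 → {'c': 5, 'a': 2, 'p': 5, 'u': 9, 'r': 6, 'y': 7}
lookup['b'] = 2 → {'c': 5, 'a': 2, 'p': 5, 'u': 9, 'r': 6, 'y': 7, 'b': 2}
lookup['g'] = 4 → {'c': 5, 'a': 2, 'p': 5, 'u': 9, 'r': 6, 'y': 7, 'b': 2, 'g': 4}
lookup['g'] = 4+3 = 7 → {'c': 5, 'a': 2, 'p': 5, 'u': 9, 'r': 6, 'y': 7, 'b': 2, 'g': 7}
lookup['a'] = 2+1 = 3 → {'c': 5, 'a': 3, 'p': 5, 'u': 9, 'r': 6, 'y': 7, 'b': 2, 'g': 7}
del 'p' → {'c': 5, 'a': 3, 'u': 9, 'r': 6, 'y': 7, 'b': 2, 'g': 7}
sum of values = 39

39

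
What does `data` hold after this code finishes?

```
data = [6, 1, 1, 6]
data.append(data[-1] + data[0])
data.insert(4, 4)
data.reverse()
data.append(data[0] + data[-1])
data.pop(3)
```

[12, 4, 6, 1, 6, 18]

append data[-1]+data[0] = 6+6 = 12 → [6, 1, 1, 6, 12]
insert 4 at 4 → [6, 1, 1, 6, 4, 12]
reverse → [12, 4, 6, 1, 1, 6]
append data[0]+data[-1] = 12+6 = 18 → [12, 4, 6, 1, 1, 6, 18]
pop(3) removes 1 → [12, 4, 6, 1, 6, 18]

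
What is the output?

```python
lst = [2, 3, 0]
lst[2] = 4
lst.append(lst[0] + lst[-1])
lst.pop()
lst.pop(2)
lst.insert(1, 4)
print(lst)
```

[2, 4, 3]

lst[2] = 4 → [2, 3, 4]
append lst[0]+lst[-1] = 2+4 = 6 → [2, 3, 4, 6]
pop() removes 6 → [2, 3, 4]
pop(2) removes 4 → [2, 3]
insert 4 at 1 → [2, 4, 3]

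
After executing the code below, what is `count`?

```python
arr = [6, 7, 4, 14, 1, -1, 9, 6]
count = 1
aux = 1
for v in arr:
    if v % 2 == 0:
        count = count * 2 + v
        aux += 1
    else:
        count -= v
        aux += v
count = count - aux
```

v=6: even, count = 1*2+6 = 8; aux=2
v=7: not even, count = 8-7 = 1; aux=9
v=4: even, count = 1*2+4 = 6; aux=10
v=14: even, count = 6*2+14 = 26; aux=11
v=1: not even, count = 26-1 = 25; aux=12
v=-1: not even, count = 25-(-1) = 26; aux=11
v=9: not even, count = 26-9 = 17; aux=20
v=6: even, count = 17*2+6 = 40; aux=21
count-aux = 40-21 = 19

19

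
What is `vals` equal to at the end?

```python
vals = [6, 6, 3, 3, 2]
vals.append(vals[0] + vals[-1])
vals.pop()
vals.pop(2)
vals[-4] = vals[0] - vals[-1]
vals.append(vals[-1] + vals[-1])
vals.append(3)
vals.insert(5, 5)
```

append vals[0]+vals[-1] = 6+2 = 8 → [6, 6, 3, 3, 2, 8]
pop() removes 8 → [6, 6, 3, 3, 2]
pop(2) removes 3 → [6, 6, 3, 2]
vals[-4] = vals[0]-vals[-1] = 6-2 = 4 → [4, 6, 3, 2]
append vals[-1]+vals[-1] = 2+2 = 4 → [4, 6, 3, 2, 4]
append 3 → [4, 6, 3, 2, 4, 3]
insert 5 at 5 → [4, 6, 3, 2, 4, 5, 3]

[4, 6, 3, 2, 4, 5, 3]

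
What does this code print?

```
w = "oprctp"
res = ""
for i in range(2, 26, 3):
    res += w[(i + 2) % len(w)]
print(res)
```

tptptptp

i=2: add w[4]='t' → 't'
i=5: add w[1]='p' → 'tp'
i=8: add w[4]='t' → 'tpt'
i=11: add w[1]='p' → 'tptp'
i=14: add w[4]='t' → 'tptpt'
i=17: add w[1]='p' → 'tptptp'
i=20: add w[4]='t' → 'tptptpt'
i=23: add w[1]='p' → 'tptptptp'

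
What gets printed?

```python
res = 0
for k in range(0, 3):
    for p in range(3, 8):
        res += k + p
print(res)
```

90

k=0,p=3: res = 0+3 = 3
k=0,p=4: res = 3+4 = 7
k=0,p=5: res = 7+5 = 12
k=0,p=6: res = 12+6 = 18
k=0,p=7: res = 18+7 = 25
k=1,p=3: res = 25+4 = 29
k=1,p=4: res = 29+5 = 34
k=1,p=5: res = 34+6 = 40
k=1,p=6: res = 40+7 = 47
k=1,p=7: res = 47+8 = 55
k=2,p=3: res = 55+5 = 60
k=2,p=4: res = 60+6 = 66
k=2,p=5: res = 66+7 = 73
k=2,p=6: res = 73+8 = 81
k=2,p=7: res = 81+9 = 90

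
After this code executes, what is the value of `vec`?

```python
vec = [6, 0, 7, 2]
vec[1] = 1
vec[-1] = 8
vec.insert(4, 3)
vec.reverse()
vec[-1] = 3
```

vec[1] = 1 → [6, 1, 7, 2]
vec[-1] = 8 → [6, 1, 7, 8]
insert 3 at 4 → [6, 1, 7, 8, 3]
reverse → [3, 8, 7, 1, 6]
vec[-1] = 3 → [3, 8, 7, 1, 3]

[3, 8, 7, 1, 3]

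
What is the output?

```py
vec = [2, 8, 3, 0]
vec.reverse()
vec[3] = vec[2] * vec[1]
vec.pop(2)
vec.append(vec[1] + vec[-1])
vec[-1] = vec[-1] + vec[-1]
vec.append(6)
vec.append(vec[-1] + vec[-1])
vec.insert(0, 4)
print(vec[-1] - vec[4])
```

-42

reverse → [0, 3, 8, 2]
vec[3] = vec[2]*vec[1] = 8*3 = 24 → [0, 3, 8, 24]
pop(2) removes 8 → [0, 3, 24]
append vec[1]+vec[-1] = 3+24 = 27 → [0, 3, 24, 27]
vec[-1] = vec[-1]+vec[-1] = 27+27 = 54 → [0, 3, 24, 54]
append 6 → [0, 3, 24, 54, 6]
append vec[-1]+vec[-1] = 6+6 = 12 → [0, 3, 24, 54, 6, 12]
insert 4 at 0 → [4, 0, 3, 24, 54, 6, 12]
vec[-1]-vec[4] = 12-54 = -42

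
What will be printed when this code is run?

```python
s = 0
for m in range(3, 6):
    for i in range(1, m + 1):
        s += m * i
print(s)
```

133

m=3,i=1: s = 0+3 = 3
m=3,i=2: s = 3+6 = 9
m=3,i=3: s = 9+9 = 18
m=4,i=1: s = 18+4 = 22
m=4,i=2: s = 22+8 = 30
m=4,i=3: s = 30+12 = 42
m=4,i=4: s = 42+16 = 58
m=5,i=1: s = 58+5 = 63
m=5,i=2: s = 63+10 = 73
m=5,i=3: s = 73+15 = 88
m=5,i=4: s = 88+20 = 108
m=5,i=5: s = 108+25 = 133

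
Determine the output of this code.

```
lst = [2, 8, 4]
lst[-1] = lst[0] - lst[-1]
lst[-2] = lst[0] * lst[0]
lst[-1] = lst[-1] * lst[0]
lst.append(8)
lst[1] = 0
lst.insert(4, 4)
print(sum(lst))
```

10

lst[-1] = lst[0]-lst[-1] = 2-4 = -2 → [2, 8, -2]
lst[-2] = lst[0]*lst[0] = 2*2 = 4 → [2, 4, -2]
lst[-1] = lst[-1]*lst[0] = (-2)*2 = -4 → [2, 4, -4]
append 8 → [2, 4, -4, 8]
lst[1] = 0 → [2, 0, -4, 8]
insert 4 at 4 → [2, 0, -4, 8, 4]
sum = 10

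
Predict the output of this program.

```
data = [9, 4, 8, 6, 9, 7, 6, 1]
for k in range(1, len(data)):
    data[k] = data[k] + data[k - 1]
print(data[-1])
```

k=1: data[1] = 4+9 = 13 → [9, 13, 8, 6, 9, 7, 6, 1]
k=2: data[2] = 8+13 = 21 → [9, 13, 21, 6, 9, 7, 6, 1]
k=3: data[3] = 6+21 = 27 → [9, 13, 21, 27, 9, 7, 6, 1]
k=4: data[4] = 9+27 = 36 → [9, 13, 21, 27, 36, 7, 6, 1]
k=5: data[5] = 7+36 = 43 → [9, 13, 21, 27, 36, 43, 6, 1]
k=6: data[6] = 6+43 = 49 → [9, 13, 21, 27, 36, 43, 49, 1]
k=7: data[7] = 1+49 = 50 → [9, 13, 21, 27, 36, 43, 49, 50]

50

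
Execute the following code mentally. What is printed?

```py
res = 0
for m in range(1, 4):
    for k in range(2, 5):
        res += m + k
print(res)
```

m=1,k=2: res = 0+3 = 3
m=1,k=3: res = 3+4 = 7
m=1,k=4: res = 7+5 = 12
m=2,k=2: res = 12+4 = 16
m=2,k=3: res = 16+5 = 21
m=2,k=4: res = 21+6 = 27
m=3,k=2: res = 27+5 = 32
m=3,k=3: res = 32+6 = 38
m=3,k=4: res = 38+7 = 45

45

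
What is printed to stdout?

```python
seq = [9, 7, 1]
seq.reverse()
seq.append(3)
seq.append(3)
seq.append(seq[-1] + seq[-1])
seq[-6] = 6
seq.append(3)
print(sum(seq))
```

37

reverse → [1, 7, 9]
append 3 → [1, 7, 9, 3]
append 3 → [1, 7, 9, 3, 3]
append seq[-1]+seq[-1] = 3+3 = 6 → [1, 7, 9, 3, 3, 6]
seq[-6] = 6 → [6, 7, 9, 3, 3, 6]
append 3 → [6, 7, 9, 3, 3, 6, 3]
sum = 37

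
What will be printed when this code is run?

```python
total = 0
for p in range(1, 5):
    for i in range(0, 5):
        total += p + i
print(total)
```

p=1,i=0: total = 0+1 = 1
p=1,i=1: total = 1+2 = 3
p=1,i=2: total = 3+3 = 6
p=1,i=3: total = 6+4 = 10
p=1,i=4: total = 10+5 = 15
p=2,i=0: total = 15+2 = 17
p=2,i=1: total = 17+3 = 20
p=2,i=2: total = 20+4 = 24
p=2,i=3: total = 24+5 = 29
p=2,i=4: total = 29+6 = 35
p=3,i=0: total = 35+3 = 38
p=3,i=1: total = 38+4 = 42
p=3,i=2: total = 42+5 = 47
p=3,i=3: total = 47+6 = 53
p=3,i=4: total = 53+7 = 60
p=4,i=0: total = 60+4 = 64
p=4,i=1: total = 64+5 = 69
p=4,i=2: total = 69+6 = 75
p=4,i=3: total = 75+7 = 82
p=4,i=4: total = 82+8 = 90

90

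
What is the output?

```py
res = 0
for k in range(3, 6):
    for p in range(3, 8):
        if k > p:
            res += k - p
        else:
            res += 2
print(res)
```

28

k=3,p=3: not 3>3, res = 0+2 = 2
k=3,p=4: not 3>4, res = 2+2 = 4
k=3,p=5: not 3>5, res = 4+2 = 6
k=3,p=6: not 3>6, res = 6+2 = 8
k=3,p=7: not 3>7, res = 8+2 = 10
k=4,p=3: 4>3, res = 10+1 = 11
k=4,p=4: not 4>4, res = 11+2 = 13
k=4,p=5: not 4>5, res = 13+2 = 15
k=4,p=6: not 4>6, res = 15+2 = 17
k=4,p=7: not 4>7, res = 17+2 = 19
k=5,p=3: 5>3, res = 19+2 = 21
k=5,p=4: 5>4, res = 21+1 = 22
k=5,p=5: not 5>5, res = 22+2 = 24
k=5,p=6: not 5>6, res = 24+2 = 26
k=5,p=7: not 5>7, res = 26+2 = 28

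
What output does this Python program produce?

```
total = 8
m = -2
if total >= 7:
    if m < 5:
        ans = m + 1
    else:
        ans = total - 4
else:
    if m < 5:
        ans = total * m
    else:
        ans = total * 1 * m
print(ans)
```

-1

total=8, m=-2
total >= 7 is True; m < 5 is True
→ ans = m + 1 = -1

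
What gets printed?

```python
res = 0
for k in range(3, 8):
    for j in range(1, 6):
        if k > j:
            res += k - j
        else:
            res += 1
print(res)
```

60

k=3,j=1: 3>1, res = 0+2 = 2
k=3,j=2: 3>2, res = 2+1 = 3
k=3,j=3: not 3>3, res = 3+1 = 4
k=3,j=4: not 3>4, res = 4+1 = 5
k=3,j=5: not 3>5, res = 5+1 = 6
k=4,j=1: 4>1, res = 6+3 = 9
k=4,j=2: 4>2, res = 9+2 = 11
k=4,j=3: 4>3, res = 11+1 = 12
k=4,j=4: not 4>4, res = 12+1 = 13
k=4,j=5: not 4>5, res = 13+1 = 14
k=5,j=1: 5>1, res = 14+4 = 18
k=5,j=2: 5>2, res = 18+3 = 21
k=5,j=3: 5>3, res = 21+2 = 23
k=5,j=4: 5>4, res = 23+1 = 24
k=5,j=5: not 5>5, res = 24+1 = 25
k=6,j=1: 6>1, res = 25+5 = 30
k=6,j=2: 6>2, res = 30+4 = 34
k=6,j=3: 6>3, res = 34+3 = 37
k=6,j=4: 6>4, res = 37+2 = 39
k=6,j=5: 6>5, res = 39+1 = 40
k=7,j=1: 7>1, res = 40+6 = 46
k=7,j=2: 7>2, res = 46+5 = 51
k=7,j=3: 7>3, res = 51+4 = 55
k=7,j=4: 7>4, res = 55+3 = 58
k=7,j=5: 7>5, res = 58+2 = 60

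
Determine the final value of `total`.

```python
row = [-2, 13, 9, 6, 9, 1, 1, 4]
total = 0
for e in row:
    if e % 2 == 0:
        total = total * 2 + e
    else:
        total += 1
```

22

e=-2: even, total = 0*2+(-2) = -2
e=13: not even, total = (-2)+1 = -1
e=9: not even, total = (-1)+1 = 0
e=6: even, total = 0*2+6 = 6
e=9: not even, total = 6+1 = 7
e=1: not even, total = 7+1 = 8
e=1: not even, total = 8+1 = 9
e=4: even, total = 9*2+4 = 22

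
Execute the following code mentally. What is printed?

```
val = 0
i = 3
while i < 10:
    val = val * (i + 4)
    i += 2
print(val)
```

0

i=3: val = 0*7 = 0
i=5: val = 0*9 = 0
i=7: val = 0*11 = 0
i=9: val = 0*13 = 0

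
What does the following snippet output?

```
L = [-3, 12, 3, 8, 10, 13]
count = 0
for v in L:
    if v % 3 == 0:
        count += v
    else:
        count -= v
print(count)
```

-19

v=-3: %3==0, count = 0+(-3) = -3
v=12: %3==0, count = (-3)+12 = 9
v=3: %3==0, count = 9+3 = 12
v=8: not %3==0, count = 12-8 = 4
v=10: not %3==0, count = 4-10 = -6
v=13: not %3==0, count = (-6)-13 = -19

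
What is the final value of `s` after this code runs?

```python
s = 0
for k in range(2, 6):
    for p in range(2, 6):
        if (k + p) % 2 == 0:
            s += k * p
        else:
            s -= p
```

72

k=2,p=2: even sum, s = 0+4 = 4
k=2,p=3: odd sum, s = 4-3 = 1
k=2,p=4: even sum, s = 1+8 = 9
k=2,p=5: odd sum, s = 9-5 = 4
k=3,p=2: odd sum, s = 4-2 = 2
k=3,p=3: even sum, s = 2+9 = 11
k=3,p=4: odd sum, s = 11-4 = 7
k=3,p=5: even sum, s = 7+15 = 22
k=4,p=2: even sum, s = 22+8 = 30
k=4,p=3: odd sum, s = 30-3 = 27
k=4,p=4: even sum, s = 27+16 = 43
k=4,p=5: odd sum, s = 43-5 = 38
k=5,p=2: odd sum, s = 38-2 = 36
k=5,p=3: even sum, s = 36+15 = 51
k=5,p=4: odd sum, s = 51-4 = 47
k=5,p=5: even sum, s = 47+25 = 72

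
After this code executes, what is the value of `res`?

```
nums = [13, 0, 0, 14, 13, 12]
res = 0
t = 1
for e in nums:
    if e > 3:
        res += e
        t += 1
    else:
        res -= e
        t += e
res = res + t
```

57

e=13: >3, res = 0+13 = 13; t=2
e=0: not >3, res = 13-0 = 13; t=2
e=0: not >3, res = 13-0 = 13; t=2
e=14: >3, res = 13+14 = 27; t=3
e=13: >3, res = 27+13 = 40; t=4
e=12: >3, res = 40+12 = 52; t=5
res+t = 52+5 = 57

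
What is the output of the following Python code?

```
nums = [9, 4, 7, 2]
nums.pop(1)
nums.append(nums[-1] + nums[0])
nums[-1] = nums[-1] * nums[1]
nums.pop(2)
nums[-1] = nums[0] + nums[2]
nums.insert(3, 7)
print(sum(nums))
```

pop(1) removes 4 → [9, 7, 2]
append nums[-1]+nums[0] = 2+9 = 11 → [9, 7, 2, 11]
nums[-1] = nums[-1]*nums[1] = 11*7 = 77 → [9, 7, 2, 77]
pop(2) removes 2 → [9, 7, 77]
nums[-1] = nums[0]+nums[2] = 9+77 = 86 → [9, 7, 86]
insert 7 at 3 → [9, 7, 86, 7]
sum = 109

109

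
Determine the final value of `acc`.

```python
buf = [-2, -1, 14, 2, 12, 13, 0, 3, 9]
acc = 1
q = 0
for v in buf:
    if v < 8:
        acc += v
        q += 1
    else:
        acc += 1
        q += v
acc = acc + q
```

v=-2: <8, acc = 1+(-2) = -1; q=1
v=-1: <8, acc = (-1)+(-1) = -2; q=2
v=14: not <8, acc = (-2)+1 = -1; q=16
v=2: <8, acc = (-1)+2 = 1; q=17
v=12: not <8, acc = 1+1 = 2; q=29
v=13: not <8, acc = 2+1 = 3; q=42
v=0: <8, acc = 3+0 = 3; q=43
v=3: <8, acc = 3+3 = 6; q=44
v=9: not <8, acc = 6+1 = 7; q=53
acc+q = 7+53 = 60

60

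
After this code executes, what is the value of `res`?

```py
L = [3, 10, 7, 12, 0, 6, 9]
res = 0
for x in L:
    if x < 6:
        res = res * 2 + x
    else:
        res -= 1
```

-2

x=3: <6, res = 0*2+3 = 3
x=10: not <6, res = 3-1 = 2
x=7: not <6, res = 2-1 = 1
x=12: not <6, res = 1-1 = 0
x=0: <6, res = 0*2+0 = 0
x=6: not <6, res = 0-1 = -1
x=9: not <6, res = (-1)-1 = -2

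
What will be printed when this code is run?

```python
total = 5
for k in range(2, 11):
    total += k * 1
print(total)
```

k=2: total = 5+2*1 = 7
k=3: total = 7+3*1 = 10
k=4: total = 10+4*1 = 14
k=5: total = 14+5*1 = 19
k=6: total = 19+6*1 = 25
k=7: total = 25+7*1 = 32
k=8: total = 32+8*1 = 40
k=9: total = 40+9*1 = 49
k=10: total = 49+10*1 = 59

59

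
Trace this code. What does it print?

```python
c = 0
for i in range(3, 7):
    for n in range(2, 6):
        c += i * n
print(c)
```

252

i=3,n=2: c = 0+6 = 6
i=3,n=3: c = 6+9 = 15
i=3,n=4: c = 15+12 = 27
i=3,n=5: c = 27+15 = 42
i=4,n=2: c = 42+8 = 50
i=4,n=3: c = 50+12 = 62
i=4,n=4: c = 62+16 = 78
i=4,n=5: c = 78+20 = 98
i=5,n=2: c = 98+10 = 108
i=5,n=3: c = 108+15 = 123
i=5,n=4: c = 123+20 = 143
i=5,n=5: c = 143+25 = 168
i=6,n=2: c = 168+12 = 180
i=6,n=3: c = 180+18 = 198
i=6,n=4: c = 198+24 = 222
i=6,n=5: c = 222+30 = 252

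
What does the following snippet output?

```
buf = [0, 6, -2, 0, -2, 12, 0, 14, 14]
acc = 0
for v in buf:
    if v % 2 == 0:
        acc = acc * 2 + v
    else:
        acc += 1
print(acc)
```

746

v=0: even, acc = 0*2+0 = 0
v=6: even, acc = 0*2+6 = 6
v=-2: even, acc = 6*2+(-2) = 10
v=0: even, acc = 10*2+0 = 20
v=-2: even, acc = 20*2+(-2) = 38
v=12: even, acc = 38*2+12 = 88
v=0: even, acc = 88*2+0 = 176
v=14: even, acc = 176*2+14 = 366
v=14: even, acc = 366*2+14 = 746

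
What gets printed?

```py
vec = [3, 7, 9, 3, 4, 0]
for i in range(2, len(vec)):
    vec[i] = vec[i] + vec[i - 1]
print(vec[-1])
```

23

i=2: vec[2] = 9+7 = 16 → [3, 7, 16, 3, 4, 0]
i=3: vec[3] = 3+16 = 19 → [3, 7, 16, 19, 4, 0]
i=4: vec[4] = 4+19 = 23 → [3, 7, 16, 19, 23, 0]
i=5: vec[5] = 0+23 = 23 → [3, 7, 16, 19, 23, 23]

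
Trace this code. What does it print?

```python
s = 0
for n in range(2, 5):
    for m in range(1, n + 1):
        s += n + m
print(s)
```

n=2,m=1: s = 0+3 = 3
n=2,m=2: s = 3+4 = 7
n=3,m=1: s = 7+4 = 11
n=3,m=2: s = 11+5 = 16
n=3,m=3: s = 16+6 = 22
n=4,m=1: s = 22+5 = 27
n=4,m=2: s = 27+6 = 33
n=4,m=3: s = 33+7 = 40
n=4,m=4: s = 40+8 = 48

48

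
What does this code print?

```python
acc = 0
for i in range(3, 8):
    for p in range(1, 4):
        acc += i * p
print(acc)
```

i=3,p=1: acc = 0+3 = 3
i=3,p=2: acc = 3+6 = 9
i=3,p=3: acc = 9+9 = 18
i=4,p=1: acc = 18+4 = 22
i=4,p=2: acc = 22+8 = 30
i=4,p=3: acc = 30+12 = 42
i=5,p=1: acc = 42+5 = 47
i=5,p=2: acc = 47+10 = 57
i=5,p=3: acc = 57+15 = 72
i=6,p=1: acc = 72+6 = 78
i=6,p=2: acc = 78+12 = 90
i=6,p=3: acc = 90+18 = 108
i=7,p=1: acc = 108+7 = 115
i=7,p=2: acc = 115+14 = 129
i=7,p=3: acc = 129+21 = 150

150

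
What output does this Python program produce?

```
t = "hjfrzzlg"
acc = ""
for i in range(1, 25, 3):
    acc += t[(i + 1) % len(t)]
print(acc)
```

fzhrljzg

i=1: add t[2]='f' → 'f'
i=4: add t[5]='z' → 'fz'
i=7: add t[0]='h' → 'fzh'
i=10: add t[3]='r' → 'fzhr'
i=13: add t[6]='l' → 'fzhrl'
i=16: add t[1]='j' → 'fzhrlj'
i=19: add t[4]='z' → 'fzhrljz'
i=22: add t[7]='g' → 'fzhrljzg'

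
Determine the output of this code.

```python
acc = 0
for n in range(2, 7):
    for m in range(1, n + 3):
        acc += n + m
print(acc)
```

n=2,m=1: acc = 0+3 = 3
n=2,m=2: acc = 3+4 = 7
n=2,m=3: acc = 7+5 = 12
n=2,m=4: acc = 12+6 = 18
n=3,m=1: acc = 18+4 = 22
n=3,m=2: acc = 22+5 = 27
n=3,m=3: acc = 27+6 = 33
n=3,m=4: acc = 33+7 = 40
n=3,m=5: acc = 40+8 = 48
n=4,m=1: acc = 48+5 = 53
n=4,m=2: acc = 53+6 = 59
n=4,m=3: acc = 59+7 = 66
n=4,m=4: acc = 66+8 = 74
n=4,m=5: acc = 74+9 = 83
n=4,m=6: acc = 83+10 = 93
n=5,m=1: acc = 93+6 = 99
n=5,m=2: acc = 99+7 = 106
n=5,m=3: acc = 106+8 = 114
n=5,m=4: acc = 114+9 = 123
n=5,m=5: acc = 123+10 = 133
n=5,m=6: acc = 133+11 = 144
n=5,m=7: acc = 144+12 = 156
n=6,m=1: acc = 156+7 = 163
n=6,m=2: acc = 163+8 = 171
n=6,m=3: acc = 171+9 = 180
n=6,m=4: acc = 180+10 = 190
n=6,m=5: acc = 190+11 = 201
n=6,m=6: acc = 201+12 = 213
n=6,m=7: acc = 213+13 = 226
n=6,m=8: acc = 226+14 = 240

240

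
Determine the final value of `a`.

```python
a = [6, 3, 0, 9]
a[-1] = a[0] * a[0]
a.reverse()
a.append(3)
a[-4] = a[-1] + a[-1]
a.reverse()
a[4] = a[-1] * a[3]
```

a[-1] = a[0]*a[0] = 6*6 = 36 → [6, 3, 0, 36]
reverse → [36, 0, 3, 6]
append 3 → [36, 0, 3, 6, 3]
a[-4] = a[-1]+a[-1] = 3+3 = 6 → [36, 6, 3, 6, 3]
reverse → [3, 6, 3, 6, 36]
a[4] = a[-1]*a[3] = 36*6 = 216 → [3, 6, 3, 6, 216]

[3, 6, 3, 6, 216]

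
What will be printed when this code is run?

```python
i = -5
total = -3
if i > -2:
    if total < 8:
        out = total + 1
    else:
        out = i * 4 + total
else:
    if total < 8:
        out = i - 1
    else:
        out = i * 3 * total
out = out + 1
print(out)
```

-5

i=-5, total=-3
i > -2 is False; total < 8 is True
→ out = i - 1 = -6
out = (-6)+1 = -5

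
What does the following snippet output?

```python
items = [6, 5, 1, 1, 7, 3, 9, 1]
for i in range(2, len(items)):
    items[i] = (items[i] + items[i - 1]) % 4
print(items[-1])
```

3

i=2: items[2] = (1+5)%4 = 2 → [6, 5, 2, 1, 7, 3, 9, 1]
i=3: items[3] = (1+2)%4 = 3 → [6, 5, 2, 3, 7, 3, 9, 1]
i=4: items[4] = (7+3)%4 = 2 → [6, 5, 2, 3, 2, 3, 9, 1]
i=5: items[5] = (3+2)%4 = 1 → [6, 5, 2, 3, 2, 1, 9, 1]
i=6: items[6] = (9+1)%4 = 2 → [6, 5, 2, 3, 2, 1, 2, 1]
i=7: items[7] = (1+2)%4 = 3 → [6, 5, 2, 3, 2, 1, 2, 3]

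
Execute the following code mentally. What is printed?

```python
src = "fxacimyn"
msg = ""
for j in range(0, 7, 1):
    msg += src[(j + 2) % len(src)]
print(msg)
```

acimynf

j=0: add src[2]='a' → 'a'
j=1: add src[3]='c' → 'ac'
j=2: add src[4]='i' → 'aci'
j=3: add src[5]='m' → 'acim'
j=4: add src[6]='y' → 'acimy'
j=5: add src[7]='n' → 'acimyn'
j=6: add src[0]='f' → 'acimynf'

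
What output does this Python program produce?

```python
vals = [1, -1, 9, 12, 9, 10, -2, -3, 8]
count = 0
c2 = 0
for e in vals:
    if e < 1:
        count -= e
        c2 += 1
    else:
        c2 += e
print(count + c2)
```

e=1: not <1; c2=1
e=-1: <1, count = 0-(-1) = 1; c2=2
e=9: not <1; c2=11
e=12: not <1; c2=23
e=9: not <1; c2=32
e=10: not <1; c2=42
e=-2: <1, count = 1-(-2) = 3; c2=43
e=-3: <1, count = 3-(-3) = 6; c2=44
e=8: not <1; c2=52
count+c2 = 6+52 = 58

58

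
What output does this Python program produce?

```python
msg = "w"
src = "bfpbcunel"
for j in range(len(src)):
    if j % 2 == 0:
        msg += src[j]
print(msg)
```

wbpcnl

j=0: add 'b' → 'wb'
j=1: skip
j=2: add 'p' → 'wbp'
j=3: skip
j=4: add 'c' → 'wbpc'
j=5: skip
j=6: add 'n' → 'wbpcn'
j=7: skip
j=8: add 'l' → 'wbpcnl'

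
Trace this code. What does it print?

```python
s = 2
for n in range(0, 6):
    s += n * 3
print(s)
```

n=0: s = 2+0*3 = 2
n=1: s = 2+1*3 = 5
n=2: s = 5+2*3 = 11
n=3: s = 11+3*3 = 20
n=4: s = 20+4*3 = 32
n=5: s = 32+5*3 = 47

47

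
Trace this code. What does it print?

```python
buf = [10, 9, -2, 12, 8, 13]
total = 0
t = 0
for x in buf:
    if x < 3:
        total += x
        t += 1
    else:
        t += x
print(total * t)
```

-106

x=10: not <3; t=10
x=9: not <3; t=19
x=-2: <3, total = 0+(-2) = -2; t=20
x=12: not <3; t=32
x=8: not <3; t=40
x=13: not <3; t=53
total*t = (-2)*53 = -106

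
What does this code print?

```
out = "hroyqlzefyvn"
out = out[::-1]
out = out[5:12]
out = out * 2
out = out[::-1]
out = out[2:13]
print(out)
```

oyqlzhroyql

reverse → 'nvyfezlqyorh'
slice [5:12] → 'zlqyorh'
repeat ×2 → 'zlqyorhzlqyorh'
reverse → 'hroyqlzhroyqlz'
slice [2:13] → 'oyqlzhroyql'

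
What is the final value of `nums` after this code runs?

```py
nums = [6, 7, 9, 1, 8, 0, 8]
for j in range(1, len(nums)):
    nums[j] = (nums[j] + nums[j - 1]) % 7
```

[6, 6, 1, 2, 3, 3, 4]

j=1: nums[1] = (7+6)%7 = 6 → [6, 6, 9, 1, 8, 0, 8]
j=2: nums[2] = (9+6)%7 = 1 → [6, 6, 1, 1, 8, 0, 8]
j=3: nums[3] = (1+1)%7 = 2 → [6, 6, 1, 2, 8, 0, 8]
j=4: nums[4] = (8+2)%7 = 3 → [6, 6, 1, 2, 3, 0, 8]
j=5: nums[5] = (0+3)%7 = 3 → [6, 6, 1, 2, 3, 3, 8]
j=6: nums[6] = (8+3)%7 = 4 → [6, 6, 1, 2, 3, 3, 4]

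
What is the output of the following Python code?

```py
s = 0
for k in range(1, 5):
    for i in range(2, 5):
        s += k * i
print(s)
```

90

k=1,i=2: s = 0+2 = 2
k=1,i=3: s = 2+3 = 5
k=1,i=4: s = 5+4 = 9
k=2,i=2: s = 9+4 = 13
k=2,i=3: s = 13+6 = 19
k=2,i=4: s = 19+8 = 27
k=3,i=2: s = 27+6 = 33
k=3,i=3: s = 33+9 = 42
k=3,i=4: s = 42+12 = 54
k=4,i=2: s = 54+8 = 62
k=4,i=3: s = 62+12 = 74
k=4,i=4: s = 74+16 = 90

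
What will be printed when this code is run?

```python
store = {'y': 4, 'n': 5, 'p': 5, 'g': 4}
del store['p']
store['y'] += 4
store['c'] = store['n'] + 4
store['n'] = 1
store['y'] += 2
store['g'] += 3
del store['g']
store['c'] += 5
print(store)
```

del 'p' → {'y': 4, 'n': 5, 'g': 4}
store['y'] = 4+4 = 8 → {'y': 8, 'n': 5, 'g': 4}
store['c'] = store['n']+4 = 9 → {'y': 8, 'n': 5, 'g': 4, 'c': 9}
store['n'] = 1 → {'y': 8, 'n': 1, 'g': 4, 'c': 9}
store['y'] = 8+2 = 10 → {'y': 10, 'n': 1, 'g': 4, 'c': 9}
store['g'] = 4+3 = 7 → {'y': 10, 'n': 1, 'g': 7, 'c': 9}
del 'g' → {'y': 10, 'n': 1, 'c': 9}
store['c'] = 9+5 = 14 → {'y': 10, 'n': 1, 'c': 14}

{'y': 10, 'n': 1, 'c': 14}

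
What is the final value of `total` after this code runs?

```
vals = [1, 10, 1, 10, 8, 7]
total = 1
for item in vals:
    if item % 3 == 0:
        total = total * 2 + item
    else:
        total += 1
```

7

item=1: not %3==0, total = 1+1 = 2
item=10: not %3==0, total = 2+1 = 3
item=1: not %3==0, total = 3+1 = 4
item=10: not %3==0, total = 4+1 = 5
item=8: not %3==0, total = 5+1 = 6
item=7: not %3==0, total = 6+1 = 7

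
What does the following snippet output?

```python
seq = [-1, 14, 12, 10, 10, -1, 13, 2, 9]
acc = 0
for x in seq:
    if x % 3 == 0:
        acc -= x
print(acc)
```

x=-1: not %3==0
x=14: not %3==0
x=12: %3==0, acc = 0-12 = -12
x=10: not %3==0
x=10: not %3==0
x=-1: not %3==0
x=13: not %3==0
x=2: not %3==0
x=9: %3==0, acc = (-12)-9 = -21

-21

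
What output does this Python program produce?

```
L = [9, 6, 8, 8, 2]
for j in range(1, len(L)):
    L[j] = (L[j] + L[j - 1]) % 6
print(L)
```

[9, 3, 5, 1, 3]

j=1: L[1] = (6+9)%6 = 3 → [9, 3, 8, 8, 2]
j=2: L[2] = (8+3)%6 = 5 → [9, 3, 5, 8, 2]
j=3: L[3] = (8+5)%6 = 1 → [9, 3, 5, 1, 2]
j=4: L[4] = (2+1)%6 = 3 → [9, 3, 5, 1, 3]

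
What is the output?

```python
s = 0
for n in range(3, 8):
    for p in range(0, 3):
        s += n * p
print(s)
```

75

n=3,p=0: s = 0+0 = 0
n=3,p=1: s = 0+3 = 3
n=3,p=2: s = 3+6 = 9
n=4,p=0: s = 9+0 = 9
n=4,p=1: s = 9+4 = 13
n=4,p=2: s = 13+8 = 21
n=5,p=0: s = 21+0 = 21
n=5,p=1: s = 21+5 = 26
n=5,p=2: s = 26+10 = 36
n=6,p=0: s = 36+0 = 36
n=6,p=1: s = 36+6 = 42
n=6,p=2: s = 42+12 = 54
n=7,p=0: s = 54+0 = 54
n=7,p=1: s = 54+7 = 61
n=7,p=2: s = 61+14 = 75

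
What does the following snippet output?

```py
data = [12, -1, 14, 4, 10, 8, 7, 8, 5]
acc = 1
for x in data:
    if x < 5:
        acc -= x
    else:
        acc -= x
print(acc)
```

x=12: not <5, acc = 1-12 = -11
x=-1: <5, acc = (-11)-(-1) = -10
x=14: not <5, acc = (-10)-14 = -24
x=4: <5, acc = (-24)-4 = -28
x=10: not <5, acc = (-28)-10 = -38
x=8: not <5, acc = (-38)-8 = -46
x=7: not <5, acc = (-46)-7 = -53
x=8: not <5, acc = (-53)-8 = -61
x=5: not <5, acc = (-61)-5 = -66

-66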